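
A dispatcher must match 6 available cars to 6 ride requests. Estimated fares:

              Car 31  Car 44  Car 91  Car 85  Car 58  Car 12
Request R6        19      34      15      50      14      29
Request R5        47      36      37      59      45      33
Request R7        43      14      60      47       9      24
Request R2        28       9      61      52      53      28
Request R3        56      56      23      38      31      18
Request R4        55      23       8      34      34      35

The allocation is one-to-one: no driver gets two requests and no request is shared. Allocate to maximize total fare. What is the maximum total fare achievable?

Optimal: Car 31→Request R4 ($55), Car 44→Request R3 ($56), Car 91→Request R7 ($60), Car 85→Request R5 ($59), Car 58→Request R2 ($53), Car 12→Request R6 ($29) — total 55+56+60+59+53+29 = $312.
Row-greedy (each driver in turn takes its best remaining request) gives $261, worse by 51.

Max total: $312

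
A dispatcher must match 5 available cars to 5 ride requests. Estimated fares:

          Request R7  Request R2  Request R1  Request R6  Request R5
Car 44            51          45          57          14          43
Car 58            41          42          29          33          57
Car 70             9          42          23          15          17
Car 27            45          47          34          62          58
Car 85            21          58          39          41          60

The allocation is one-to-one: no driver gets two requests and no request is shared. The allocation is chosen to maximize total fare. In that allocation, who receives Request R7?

Optimal: Car 44→Request R1 ($57), Car 58→Request R7 ($41), Car 70→Request R2 ($42), Car 27→Request R6 ($62), Car 85→Request R5 ($60) — total 57+41+42+62+60 = $262.
Swapping Car 58↔Car 44 (Car 58→Request R1 $29, Car 44→Request R7 $51) loses 18.
Checked against all permutations: $262 is optimal.
Car 58's own top request is Request R5 ($57), but forcing Car 58→Request R5 and reassigning the rest optimally gives only $251 — worse by 11.

Car 58 receives Request R7.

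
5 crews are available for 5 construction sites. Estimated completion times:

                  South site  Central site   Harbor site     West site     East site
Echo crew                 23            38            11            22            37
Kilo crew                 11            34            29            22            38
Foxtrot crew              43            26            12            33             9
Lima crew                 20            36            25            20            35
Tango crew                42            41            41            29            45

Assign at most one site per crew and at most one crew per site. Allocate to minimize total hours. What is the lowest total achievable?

This is a one-to-one assignment (minimum-cost bipartite matching).
Optimal: Echo crew→Harbor site (11 hours), Kilo crew→South site (11 hours), Foxtrot crew→East site (9 hours), Lima crew→West site (20 hours), Tango crew→Central site (41 hours) — total 11+11+9+20+41 = 92 hours.
Column-greedy (each site in turn goes to its cheapest remaining crew) gives 113 hours, worse by 21.
Next-best assignment: Echo crew→Harbor site, Kilo crew→South site, Foxtrot crew→East site, Lima crew→Central site, Tango crew→West site = 96 hours.

Min total: 92 hours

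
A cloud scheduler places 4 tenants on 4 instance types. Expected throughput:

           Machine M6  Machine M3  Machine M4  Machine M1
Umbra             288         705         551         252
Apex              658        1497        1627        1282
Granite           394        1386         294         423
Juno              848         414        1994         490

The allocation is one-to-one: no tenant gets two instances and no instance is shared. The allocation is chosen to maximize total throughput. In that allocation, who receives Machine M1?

Apex receives Machine M1.

Treat this as an assignment problem: match each tenant to one instance.
Optimal: Umbra→Machine M6 (288 ops/s), Apex→Machine M1 (1282 ops/s), Granite→Machine M3 (1386 ops/s), Juno→Machine M4 (1994 ops/s) — total 288+1282+1386+1994 = 4950 ops/s.
Max-entry greedy (repeatedly take the single best remaining cell) gives 4202 ops/s, worse by 748.
Next-best assignment: Umbra→Machine M3, Apex→Machine M1, Granite→Machine M6, Juno→Machine M4 = 4375 ops/s.
Every other assignment is strictly worse.
Apex's own top instance is Machine M4 (1627 ops/s), but forcing Apex→Machine M4 and reassigning the rest optimally gives only 4113 ops/s — worse by 837.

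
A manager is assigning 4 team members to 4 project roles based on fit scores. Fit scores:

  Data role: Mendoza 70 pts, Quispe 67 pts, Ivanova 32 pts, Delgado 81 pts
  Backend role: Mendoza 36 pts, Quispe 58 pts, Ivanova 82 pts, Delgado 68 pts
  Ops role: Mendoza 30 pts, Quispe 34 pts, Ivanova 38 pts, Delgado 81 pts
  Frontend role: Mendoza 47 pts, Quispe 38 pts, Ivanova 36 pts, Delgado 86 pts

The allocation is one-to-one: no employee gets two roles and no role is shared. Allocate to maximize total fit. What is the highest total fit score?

Maximum total: 277 pts

This is the linear assignment problem.
Optimal: Mendoza→Frontend role (47 pts), Quispe→Data role (67 pts), Ivanova→Backend role (82 pts), Delgado→Ops role (81 pts) — total 47+67+82+81 = 277 pts.
Max-entry greedy (repeatedly take the single best remaining cell) gives 272 pts, worse by 5.
Checked against all permutations: 277 pts is optimal.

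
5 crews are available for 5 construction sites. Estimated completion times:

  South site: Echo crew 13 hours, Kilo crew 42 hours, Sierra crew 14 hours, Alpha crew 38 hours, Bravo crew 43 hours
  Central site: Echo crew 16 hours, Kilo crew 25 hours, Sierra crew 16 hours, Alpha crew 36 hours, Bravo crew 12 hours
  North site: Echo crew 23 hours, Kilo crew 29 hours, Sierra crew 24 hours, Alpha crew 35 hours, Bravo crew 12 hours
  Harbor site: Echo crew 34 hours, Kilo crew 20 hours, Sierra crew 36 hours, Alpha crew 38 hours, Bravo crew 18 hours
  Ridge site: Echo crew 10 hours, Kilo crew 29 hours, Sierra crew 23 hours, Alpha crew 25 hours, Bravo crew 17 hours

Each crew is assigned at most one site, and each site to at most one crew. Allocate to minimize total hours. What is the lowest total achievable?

Min total: 86 hours

Optimal: Echo crew→South site (13 hours), Kilo crew→Harbor site (20 hours), Sierra crew→Central site (16 hours), Alpha crew→Ridge site (25 hours), Bravo crew→North site (12 hours) — total 13+20+16+25+12 = 86 hours.
Min-entry greedy (repeatedly take the single cheapest remaining cell) gives 91 hours, worse by 5.
Next-best assignment: Echo crew→Central site, Kilo crew→Harbor site, Sierra crew→South site, Alpha crew→Ridge site, Bravo crew→North site = 87 hours.
Every other assignment is strictly worse.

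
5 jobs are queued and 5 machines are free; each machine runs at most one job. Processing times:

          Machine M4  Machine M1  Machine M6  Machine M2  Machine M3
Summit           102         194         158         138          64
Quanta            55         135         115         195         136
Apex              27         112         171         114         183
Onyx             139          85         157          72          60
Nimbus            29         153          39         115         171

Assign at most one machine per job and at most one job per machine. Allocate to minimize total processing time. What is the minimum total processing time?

Min total: 337 min

Optimal: Summit→Machine M3 (64 min), Quanta→Machine M1 (135 min), Apex→Machine M4 (27 min), Onyx→Machine M2 (72 min), Nimbus→Machine M6 (39 min) — total 64+135+27+72+39 = 337 min.
Swapping Quanta↔Apex (Quanta→Machine M4 55 min, Apex→Machine M1 112 min) adds 5.
No other one-to-one assignment undercuts 337 min.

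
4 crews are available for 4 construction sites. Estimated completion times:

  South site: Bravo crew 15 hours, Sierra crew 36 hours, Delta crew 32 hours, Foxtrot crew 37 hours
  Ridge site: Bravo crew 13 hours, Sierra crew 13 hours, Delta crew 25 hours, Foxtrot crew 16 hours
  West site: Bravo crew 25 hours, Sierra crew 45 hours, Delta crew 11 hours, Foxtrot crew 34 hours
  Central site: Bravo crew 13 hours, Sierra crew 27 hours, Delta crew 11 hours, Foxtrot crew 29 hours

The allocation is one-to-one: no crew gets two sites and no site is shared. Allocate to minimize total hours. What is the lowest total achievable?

Min total: 68 hours

Treat this as an assignment problem: match each crew to one site.
Optimal: Bravo crew→South site (15 hours), Sierra crew→Ridge site (13 hours), Delta crew→West site (11 hours), Foxtrot crew→Central site (29 hours) — total 15+13+11+29 = 68 hours.
Min-entry greedy (repeatedly take the single cheapest remaining cell) gives 88 hours, worse by 20.
Checked against all permutations: 68 hours is optimal.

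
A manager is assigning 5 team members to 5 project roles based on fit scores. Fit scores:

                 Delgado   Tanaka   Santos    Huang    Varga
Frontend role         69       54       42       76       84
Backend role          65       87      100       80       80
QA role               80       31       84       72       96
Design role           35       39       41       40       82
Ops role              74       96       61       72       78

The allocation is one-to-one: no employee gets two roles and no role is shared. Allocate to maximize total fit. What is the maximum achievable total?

Optimal: Delgado→QA role (80 pts), Tanaka→Ops role (96 pts), Santos→Backend role (100 pts), Huang→Frontend role (76 pts), Varga→Design role (82 pts) — total 80+96+100+76+82 = 434 pts.
Max-entry greedy (repeatedly take the single best remaining cell) gives 403 pts, worse by 31.

Max total: 434 pts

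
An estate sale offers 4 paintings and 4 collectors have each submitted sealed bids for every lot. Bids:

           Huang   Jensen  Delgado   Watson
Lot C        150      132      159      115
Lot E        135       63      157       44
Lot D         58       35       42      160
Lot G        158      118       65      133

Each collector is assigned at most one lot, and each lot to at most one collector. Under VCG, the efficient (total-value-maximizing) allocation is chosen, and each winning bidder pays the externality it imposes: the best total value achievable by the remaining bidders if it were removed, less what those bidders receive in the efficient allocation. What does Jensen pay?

Jensen pays $2.

Efficient allocation: Huang→Lot G ($158), Jensen→Lot C ($132), Delgado→Lot E ($157), Watson→Lot D ($160); total welfare W = $607.
Jensen receives Lot C at value $132, so the others get W − 132 = $475.
Without Jensen: best allocation of the remaining 3 bidders over all 4 lots is Huang→Lot G ($158), Delgado→Lot C ($159), Watson→Lot D ($160), total $477.
VCG payment = (others' best without Jensen) − (others' welfare with Jensen) = 477 − 475 = $2.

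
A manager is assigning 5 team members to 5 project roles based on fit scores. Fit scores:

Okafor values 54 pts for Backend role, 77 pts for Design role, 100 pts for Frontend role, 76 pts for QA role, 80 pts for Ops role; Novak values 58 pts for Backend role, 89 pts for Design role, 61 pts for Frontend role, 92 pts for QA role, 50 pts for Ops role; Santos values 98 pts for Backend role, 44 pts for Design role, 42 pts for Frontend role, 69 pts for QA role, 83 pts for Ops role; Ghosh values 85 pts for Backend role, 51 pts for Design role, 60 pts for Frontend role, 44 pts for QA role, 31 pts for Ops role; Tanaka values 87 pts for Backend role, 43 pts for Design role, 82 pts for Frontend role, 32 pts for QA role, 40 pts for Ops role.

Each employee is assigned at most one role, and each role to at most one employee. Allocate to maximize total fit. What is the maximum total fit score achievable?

Optimal: Okafor→Design role (77 pts), Novak→QA role (92 pts), Santos→Ops role (83 pts), Ghosh→Backend role (85 pts), Tanaka→Frontend role (82 pts) — total 77+92+83+85+82 = 419 pts.
Row-greedy (each employee in turn takes its best remaining role) gives 381 pts, worse by 38.
No other one-to-one assignment exceeds 419 pts.

Max total: 419 pts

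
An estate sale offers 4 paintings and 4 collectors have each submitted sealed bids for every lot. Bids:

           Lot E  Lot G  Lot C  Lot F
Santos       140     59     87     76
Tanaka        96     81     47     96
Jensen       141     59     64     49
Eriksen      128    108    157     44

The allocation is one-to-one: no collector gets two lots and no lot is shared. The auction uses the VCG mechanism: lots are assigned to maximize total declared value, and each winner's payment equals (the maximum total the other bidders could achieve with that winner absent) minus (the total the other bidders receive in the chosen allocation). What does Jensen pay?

Jensen pays $79.

Efficient allocation: Santos→Lot F ($76), Tanaka→Lot G ($81), Jensen→Lot E ($141), Eriksen→Lot C ($157); total welfare W = $455.
Jensen receives Lot E at value $141, so the others get W − 141 = $314.
Without Jensen: best allocation of the remaining 3 bidders over all 4 lots is Santos→Lot E ($140), Tanaka→Lot F ($96), Eriksen→Lot C ($157), total $393.
VCG payment = (others' best without Jensen) − (others' welfare with Jensen) = 393 − 314 = $79.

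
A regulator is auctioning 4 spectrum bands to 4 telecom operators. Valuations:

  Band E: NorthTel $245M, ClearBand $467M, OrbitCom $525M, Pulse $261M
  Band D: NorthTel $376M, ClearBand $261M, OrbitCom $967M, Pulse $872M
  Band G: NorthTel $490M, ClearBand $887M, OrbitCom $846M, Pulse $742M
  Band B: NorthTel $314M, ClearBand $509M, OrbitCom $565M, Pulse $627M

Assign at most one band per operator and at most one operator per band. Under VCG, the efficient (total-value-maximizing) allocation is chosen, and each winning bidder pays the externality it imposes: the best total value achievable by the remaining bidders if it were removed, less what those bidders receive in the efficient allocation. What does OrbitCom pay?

OrbitCom pays $314M.

Efficient allocation: NorthTel→Band E ($245M), ClearBand→Band G ($887M), OrbitCom→Band D ($967M), Pulse→Band B ($627M); total welfare W = $2726M.
OrbitCom receives Band D at value $967M, so the others get W − 967 = $1759M.
Without OrbitCom: best allocation of the remaining 3 bidders over all 4 bands is NorthTel→Band B ($314M), ClearBand→Band G ($887M), Pulse→Band D ($872M), total $2073M.
VCG payment = (others' best without OrbitCom) − (others' welfare with OrbitCom) = 2073 − 1759 = $314M.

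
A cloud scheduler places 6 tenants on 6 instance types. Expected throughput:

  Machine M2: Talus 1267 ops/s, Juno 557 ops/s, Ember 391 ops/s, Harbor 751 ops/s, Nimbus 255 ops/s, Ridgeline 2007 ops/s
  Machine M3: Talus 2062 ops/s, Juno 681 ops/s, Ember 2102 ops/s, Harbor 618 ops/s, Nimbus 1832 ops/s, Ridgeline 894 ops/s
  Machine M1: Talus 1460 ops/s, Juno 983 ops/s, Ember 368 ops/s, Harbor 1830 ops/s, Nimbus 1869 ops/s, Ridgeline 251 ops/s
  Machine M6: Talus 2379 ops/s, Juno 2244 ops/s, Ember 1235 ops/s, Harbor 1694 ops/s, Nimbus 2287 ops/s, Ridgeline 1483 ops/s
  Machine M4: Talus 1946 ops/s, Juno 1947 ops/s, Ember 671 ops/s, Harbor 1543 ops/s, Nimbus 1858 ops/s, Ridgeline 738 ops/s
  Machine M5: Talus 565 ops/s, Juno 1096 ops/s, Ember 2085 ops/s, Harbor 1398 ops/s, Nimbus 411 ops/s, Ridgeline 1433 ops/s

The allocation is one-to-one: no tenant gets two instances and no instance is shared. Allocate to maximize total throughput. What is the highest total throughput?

Optimal: Talus→Machine M3 (2062 ops/s), Juno→Machine M4 (1947 ops/s), Ember→Machine M5 (2085 ops/s), Harbor→Machine M1 (1830 ops/s), Nimbus→Machine M6 (2287 ops/s), Ridgeline→Machine M2 (2007 ops/s) — total 2062+1947+2085+1830+2287+2007 = 12218 ops/s.
Row-greedy (each tenant in turn takes its best remaining instance) gives 10676 ops/s, worse by 1542.
Swapping Talus↔Juno (Talus→Machine M4 1946 ops/s, Juno→Machine M3 681 ops/s) loses 1382.

Maximum total: 12218 ops/s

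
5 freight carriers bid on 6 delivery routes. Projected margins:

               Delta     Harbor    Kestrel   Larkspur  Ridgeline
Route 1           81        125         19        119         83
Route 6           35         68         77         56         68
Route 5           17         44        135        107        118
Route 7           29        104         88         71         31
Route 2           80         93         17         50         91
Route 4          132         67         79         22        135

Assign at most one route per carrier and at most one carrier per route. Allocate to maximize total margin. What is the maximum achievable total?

Optimal: Delta→Route 4 ($132k), Harbor→Route 7 ($104k), Kestrel→Route 5 ($135k), Larkspur→Route 1 ($119k), Ridgeline→Route 2 ($91k) — total 132+104+135+119+91 = $581k.
Max-entry greedy (repeatedly take the single best remaining cell) gives $546k, worse by 35.
Next-best assignment: Delta→Route 2, Harbor→Route 7, Kestrel→Route 5, Larkspur→Route 1, Ridgeline→Route 4 = $573k.

Max total: $581k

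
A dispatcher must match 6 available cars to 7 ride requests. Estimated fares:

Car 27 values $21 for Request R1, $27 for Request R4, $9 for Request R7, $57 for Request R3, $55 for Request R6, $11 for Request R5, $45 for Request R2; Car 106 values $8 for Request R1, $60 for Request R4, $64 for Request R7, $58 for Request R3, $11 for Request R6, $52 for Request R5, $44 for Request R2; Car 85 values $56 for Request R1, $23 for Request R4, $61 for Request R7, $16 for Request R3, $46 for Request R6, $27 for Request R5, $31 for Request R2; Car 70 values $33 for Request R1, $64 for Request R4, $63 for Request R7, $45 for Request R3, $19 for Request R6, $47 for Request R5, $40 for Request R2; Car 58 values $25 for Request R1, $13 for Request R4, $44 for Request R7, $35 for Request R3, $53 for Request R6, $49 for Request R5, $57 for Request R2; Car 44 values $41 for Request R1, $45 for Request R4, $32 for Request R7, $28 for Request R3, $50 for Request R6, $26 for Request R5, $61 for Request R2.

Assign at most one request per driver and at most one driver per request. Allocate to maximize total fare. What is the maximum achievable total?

Treat this as an assignment problem: match each driver to one request.
Optimal: Car 27→Request R3 ($57), Car 106→Request R7 ($64), Car 85→Request R1 ($56), Car 70→Request R4 ($64), Car 58→Request R6 ($53), Car 44→Request R2 ($61) — total 57+64+56+64+53+61 = $355.
Column-greedy (each request in turn goes to its best remaining driver) gives $320, worse by 35.
Swapping Car 106↔Car 70 (Car 106→Request R4 $60, Car 70→Request R7 $63) loses 5.

Maximum total: $355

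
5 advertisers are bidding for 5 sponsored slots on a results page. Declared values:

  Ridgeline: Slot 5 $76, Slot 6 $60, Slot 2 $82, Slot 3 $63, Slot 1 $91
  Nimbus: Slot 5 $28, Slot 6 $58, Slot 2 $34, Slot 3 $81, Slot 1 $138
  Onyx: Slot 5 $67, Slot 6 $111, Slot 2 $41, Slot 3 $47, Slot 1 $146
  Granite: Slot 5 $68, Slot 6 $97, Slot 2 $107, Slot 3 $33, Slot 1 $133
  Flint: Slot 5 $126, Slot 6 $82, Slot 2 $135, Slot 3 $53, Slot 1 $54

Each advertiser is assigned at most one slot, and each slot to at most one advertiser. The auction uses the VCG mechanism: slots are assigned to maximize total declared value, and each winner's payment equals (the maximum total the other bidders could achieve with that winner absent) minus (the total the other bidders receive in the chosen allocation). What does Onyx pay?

Efficient allocation: Ridgeline→Slot 3 ($63), Nimbus→Slot 1 ($138), Onyx→Slot 6 ($111), Granite→Slot 2 ($107), Flint→Slot 5 ($126); total welfare W = $545.
Onyx receives Slot 6 at value $111, so the others get W − 111 = $434.
Without Onyx: best allocation of the remaining 4 bidders over all 5 slots is Ridgeline→Slot 5 ($76), Nimbus→Slot 1 ($138), Granite→Slot 6 ($97), Flint→Slot 2 ($135), total $446.
VCG payment = (others' best without Onyx) − (others' welfare with Onyx) = 446 − 434 = $12.

Onyx pays $12.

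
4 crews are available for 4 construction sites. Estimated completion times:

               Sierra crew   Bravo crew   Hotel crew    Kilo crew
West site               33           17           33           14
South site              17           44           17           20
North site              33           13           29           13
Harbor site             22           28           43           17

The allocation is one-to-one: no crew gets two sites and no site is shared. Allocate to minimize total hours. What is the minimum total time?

Min total: 66 hours

Optimal: Sierra crew→Harbor site (22 hours), Bravo crew→North site (13 hours), Hotel crew→South site (17 hours), Kilo crew→West site (14 hours) — total 22+13+17+14 = 66 hours.
Min-entry greedy (repeatedly take the single cheapest remaining cell) gives 87 hours, worse by 21.
Every other assignment is strictly worse.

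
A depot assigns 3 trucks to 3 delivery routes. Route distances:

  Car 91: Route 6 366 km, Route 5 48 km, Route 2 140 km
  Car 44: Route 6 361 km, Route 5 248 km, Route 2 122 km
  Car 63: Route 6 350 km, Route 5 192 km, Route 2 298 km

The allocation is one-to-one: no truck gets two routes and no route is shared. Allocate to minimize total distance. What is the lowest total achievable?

This is the linear assignment problem.
Optimal: Car 91→Route 5 (48 km), Car 44→Route 2 (122 km), Car 63→Route 6 (350 km) — total 48+122+350 = 520 km.
Swapping Car 91↔Car 44 (Car 91→Route 2 140 km, Car 44→Route 5 248 km) adds 218.
Checked against all permutations: 520 km is optimal.

Min total: 520 km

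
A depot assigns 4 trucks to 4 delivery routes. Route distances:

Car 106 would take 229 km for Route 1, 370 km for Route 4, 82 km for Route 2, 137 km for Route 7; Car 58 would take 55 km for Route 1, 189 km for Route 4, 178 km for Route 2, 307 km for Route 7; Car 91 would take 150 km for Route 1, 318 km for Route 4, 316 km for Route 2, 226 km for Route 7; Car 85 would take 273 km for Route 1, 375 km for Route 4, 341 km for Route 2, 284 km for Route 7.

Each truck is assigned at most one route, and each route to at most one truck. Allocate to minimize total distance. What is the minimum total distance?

Optimal: Car 106→Route 2 (82 km), Car 58→Route 4 (189 km), Car 91→Route 1 (150 km), Car 85→Route 7 (284 km) — total 82+189+150+284 = 705 km.
Row-greedy (each truck in turn takes its cheapest remaining route) gives 738 km, worse by 33.
Next-best assignment: Car 106→Route 2, Car 58→Route 1, Car 91→Route 7, Car 85→Route 4 = 738 km.
Checked against all permutations: 705 km is optimal.

Min total: 705 km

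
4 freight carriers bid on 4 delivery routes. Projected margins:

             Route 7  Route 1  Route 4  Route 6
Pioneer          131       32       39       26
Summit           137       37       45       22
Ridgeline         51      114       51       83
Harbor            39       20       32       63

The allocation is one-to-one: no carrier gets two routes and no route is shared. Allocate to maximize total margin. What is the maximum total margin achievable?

Max total: $353k

Optimal: Pioneer→Route 7 ($131k), Summit→Route 4 ($45k), Ridgeline→Route 1 ($114k), Harbor→Route 6 ($63k) — total 131+45+114+63 = $353k.
Swapping Harbor↔Pioneer (Harbor→Route 7 $39k, Pioneer→Route 6 $26k) loses 129.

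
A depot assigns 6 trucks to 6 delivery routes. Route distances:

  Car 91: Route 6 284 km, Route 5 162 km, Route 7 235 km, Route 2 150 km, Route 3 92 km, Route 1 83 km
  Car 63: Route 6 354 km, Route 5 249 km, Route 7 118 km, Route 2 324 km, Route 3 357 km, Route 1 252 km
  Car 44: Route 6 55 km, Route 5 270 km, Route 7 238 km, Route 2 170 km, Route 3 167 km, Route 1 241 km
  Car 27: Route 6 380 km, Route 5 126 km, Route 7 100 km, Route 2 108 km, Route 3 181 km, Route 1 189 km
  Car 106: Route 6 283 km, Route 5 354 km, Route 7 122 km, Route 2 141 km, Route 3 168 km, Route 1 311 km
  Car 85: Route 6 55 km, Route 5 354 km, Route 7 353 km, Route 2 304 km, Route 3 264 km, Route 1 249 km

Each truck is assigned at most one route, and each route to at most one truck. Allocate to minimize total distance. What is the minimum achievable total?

Optimal: Car 91→Route 1 (83 km), Car 63→Route 7 (118 km), Car 44→Route 3 (167 km), Car 27→Route 5 (126 km), Car 106→Route 2 (141 km), Car 85→Route 6 (55 km) — total 83+118+167+126+141+55 = 690 km.
Row-greedy (each truck in turn takes its cheapest remaining route) gives 886 km, worse by 196.
Next-best assignment: Car 91→Route 1, Car 63→Route 7, Car 44→Route 2, Car 27→Route 5, Car 106→Route 3, Car 85→Route 6 = 720 km.
Every other assignment is strictly worse.

Minimum total: 690 km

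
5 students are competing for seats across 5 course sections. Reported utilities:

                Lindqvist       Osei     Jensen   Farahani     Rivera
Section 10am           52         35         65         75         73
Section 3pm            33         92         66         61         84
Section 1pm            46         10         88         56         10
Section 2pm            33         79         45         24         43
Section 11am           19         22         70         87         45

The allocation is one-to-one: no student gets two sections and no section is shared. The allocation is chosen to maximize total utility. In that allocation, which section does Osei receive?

Osei receives Section 2pm.

Treat this as an assignment problem: match each student to one section.
Optimal: Lindqvist→Section 10am (52 points), Osei→Section 2pm (79 points), Jensen→Section 1pm (88 points), Farahani→Section 11am (87 points), Rivera→Section 3pm (84 points) — total 52+79+88+87+84 = 390 points.
Column-greedy (each section in turn goes to its best remaining student) gives 317 points, worse by 73.
Next-best assignment: Lindqvist→Section 2pm, Osei→Section 3pm, Jensen→Section 1pm, Farahani→Section 11am, Rivera→Section 10am = 373 points.
Swapping Farahani↔Rivera (Farahani→Section 3pm 61 points, Rivera→Section 11am 45 points) loses 65.
No other one-to-one assignment exceeds 390 points.
Osei's own top section is Section 3pm (92 points), but forcing Osei→Section 3pm and reassigning the rest optimally gives only 373 points — worse by 17.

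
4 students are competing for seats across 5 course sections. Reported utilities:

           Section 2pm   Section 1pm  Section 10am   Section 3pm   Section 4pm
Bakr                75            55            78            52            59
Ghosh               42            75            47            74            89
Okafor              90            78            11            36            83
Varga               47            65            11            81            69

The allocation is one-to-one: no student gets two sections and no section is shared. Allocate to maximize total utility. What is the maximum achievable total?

This is a one-to-one assignment (maximum-weight bipartite matching).
Optimal: Bakr→Section 10am (78 points), Ghosh→Section 4pm (89 points), Okafor→Section 2pm (90 points), Varga→Section 3pm (81 points) — total 78+89+90+81 = 338 points.
Column-greedy (each section in turn goes to its best remaining student) gives 324 points, worse by 14.
Next-best assignment: Bakr→Section 10am, Ghosh→Section 4pm, Okafor→Section 1pm, Varga→Section 3pm = 326 points.

Maximum total: 338 points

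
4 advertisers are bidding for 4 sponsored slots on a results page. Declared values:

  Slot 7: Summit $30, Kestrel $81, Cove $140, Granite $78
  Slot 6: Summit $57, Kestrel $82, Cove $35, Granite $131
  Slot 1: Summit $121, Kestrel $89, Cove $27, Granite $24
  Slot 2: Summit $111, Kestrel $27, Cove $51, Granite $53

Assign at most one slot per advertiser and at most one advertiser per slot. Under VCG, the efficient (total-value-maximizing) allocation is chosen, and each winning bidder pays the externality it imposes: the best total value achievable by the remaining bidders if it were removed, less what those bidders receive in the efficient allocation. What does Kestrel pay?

Efficient allocation: Summit→Slot 2 ($111), Kestrel→Slot 1 ($89), Cove→Slot 7 ($140), Granite→Slot 6 ($131); total welfare W = $471.
Kestrel receives Slot 1 at value $89, so the others get W − 89 = $382.
Without Kestrel: best allocation of the remaining 3 bidders over all 4 slots is Summit→Slot 1 ($121), Cove→Slot 7 ($140), Granite→Slot 6 ($131), total $392.
VCG payment = (others' best without Kestrel) − (others' welfare with Kestrel) = 392 − 382 = $10.

Kestrel pays $10.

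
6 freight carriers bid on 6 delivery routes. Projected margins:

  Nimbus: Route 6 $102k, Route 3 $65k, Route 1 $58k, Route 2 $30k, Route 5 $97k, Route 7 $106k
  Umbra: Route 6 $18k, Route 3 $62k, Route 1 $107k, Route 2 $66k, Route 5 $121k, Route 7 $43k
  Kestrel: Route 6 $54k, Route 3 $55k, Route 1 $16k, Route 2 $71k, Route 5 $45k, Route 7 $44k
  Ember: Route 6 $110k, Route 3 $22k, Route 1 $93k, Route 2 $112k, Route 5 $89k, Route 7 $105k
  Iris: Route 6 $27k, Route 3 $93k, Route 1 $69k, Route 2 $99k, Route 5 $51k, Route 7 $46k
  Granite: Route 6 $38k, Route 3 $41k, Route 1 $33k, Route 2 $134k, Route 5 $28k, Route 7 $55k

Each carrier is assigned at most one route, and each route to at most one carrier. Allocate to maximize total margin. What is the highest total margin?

Optimal: Nimbus→Route 7 ($106k), Umbra→Route 5 ($121k), Kestrel→Route 6 ($54k), Ember→Route 1 ($93k), Iris→Route 3 ($93k), Granite→Route 2 ($134k) — total 106+121+54+93+93+134 = $601k.
Max-entry greedy (repeatedly take the single best remaining cell) gives $580k, worse by 21.
Swapping Granite↔Ember (Granite→Route 1 $33k, Ember→Route 2 $112k) loses 82.
No other one-to-one assignment exceeds $601k.

Max total: $601k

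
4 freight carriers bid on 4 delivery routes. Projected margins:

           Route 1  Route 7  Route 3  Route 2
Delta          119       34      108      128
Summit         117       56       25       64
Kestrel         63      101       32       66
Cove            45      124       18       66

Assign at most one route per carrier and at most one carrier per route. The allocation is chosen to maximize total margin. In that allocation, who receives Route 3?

Optimal: Delta→Route 3 ($108k), Summit→Route 1 ($117k), Kestrel→Route 2 ($66k), Cove→Route 7 ($124k) — total 108+117+66+124 = $415k.
Column-greedy (each route in turn goes to its best remaining carrier) gives $339k, worse by 76.
Next-best assignment: Delta→Route 2, Summit→Route 1, Kestrel→Route 3, Cove→Route 7 = $401k.
No other one-to-one assignment exceeds $415k.
Delta's own top route is Route 2 ($128k), but forcing Delta→Route 2 and reassigning the rest optimally gives only $401k — worse by 14.

Delta receives Route 3.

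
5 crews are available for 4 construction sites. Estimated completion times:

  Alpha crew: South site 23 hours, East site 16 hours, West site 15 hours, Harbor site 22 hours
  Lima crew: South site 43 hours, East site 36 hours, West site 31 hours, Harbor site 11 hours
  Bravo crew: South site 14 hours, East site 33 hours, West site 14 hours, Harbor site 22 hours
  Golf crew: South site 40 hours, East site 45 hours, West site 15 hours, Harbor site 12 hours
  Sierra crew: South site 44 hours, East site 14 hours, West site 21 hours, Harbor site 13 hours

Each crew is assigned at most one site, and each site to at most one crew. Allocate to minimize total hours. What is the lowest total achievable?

Min total: 54 hours

Optimal: Bravo crew→South site (14 hours), Sierra crew→East site (14 hours), Alpha crew→West site (15 hours), Lima crew→Harbor site (11 hours) — total 14+14+15+11 = 54 hours.
Row-greedy (each crew in turn takes its cheapest remaining site) gives 85 hours, worse by 31.
Swapping Bravo crew↔Sierra crew (Bravo crew→East site 33 hours, Sierra crew→South site 44 hours) adds 49.
Checked against all permutations: 54 hours is optimal.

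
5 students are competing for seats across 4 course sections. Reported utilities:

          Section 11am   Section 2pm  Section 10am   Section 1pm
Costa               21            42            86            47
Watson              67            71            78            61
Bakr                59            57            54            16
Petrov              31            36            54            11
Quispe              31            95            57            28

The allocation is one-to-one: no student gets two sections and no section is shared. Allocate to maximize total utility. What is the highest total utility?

Maximum total: 301 points

This is a one-to-one assignment (maximum-weight bipartite matching).
Optimal: Bakr→Section 11am (59 points), Quispe→Section 2pm (95 points), Costa→Section 10am (86 points), Watson→Section 1pm (61 points) — total 59+95+86+61 = 301 points.
Column-greedy (each section in turn goes to its best remaining student) gives 264 points, worse by 37.
Next-best assignment: Bakr→Section 11am, Quispe→Section 2pm, Watson→Section 10am, Costa→Section 1pm = 279 points.
Every other assignment is strictly worse.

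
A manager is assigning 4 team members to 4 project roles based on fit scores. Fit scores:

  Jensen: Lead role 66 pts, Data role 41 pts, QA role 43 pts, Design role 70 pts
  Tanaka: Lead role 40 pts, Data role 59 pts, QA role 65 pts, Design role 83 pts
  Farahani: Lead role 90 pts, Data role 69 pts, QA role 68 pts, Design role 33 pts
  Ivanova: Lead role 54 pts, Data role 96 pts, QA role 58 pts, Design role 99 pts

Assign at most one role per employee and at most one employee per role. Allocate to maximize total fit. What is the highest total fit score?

Optimal: Jensen→Design role (70 pts), Tanaka→QA role (65 pts), Farahani→Lead role (90 pts), Ivanova→Data role (96 pts) — total 70+65+90+96 = 321 pts.
Max-entry greedy (repeatedly take the single best remaining cell) gives 295 pts, worse by 26.
Checked against all permutations: 321 pts is optimal.

Max total: 321 pts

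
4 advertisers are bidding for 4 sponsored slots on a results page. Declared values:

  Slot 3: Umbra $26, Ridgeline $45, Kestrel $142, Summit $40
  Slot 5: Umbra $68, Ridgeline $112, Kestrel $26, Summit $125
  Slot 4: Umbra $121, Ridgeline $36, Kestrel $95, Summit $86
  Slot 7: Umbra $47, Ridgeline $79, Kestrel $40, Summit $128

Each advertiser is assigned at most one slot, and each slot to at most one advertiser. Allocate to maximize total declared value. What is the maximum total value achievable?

Optimal: Umbra→Slot 4 ($121), Ridgeline→Slot 5 ($112), Kestrel→Slot 3 ($142), Summit→Slot 7 ($128) — total 121+112+142+128 = $503.
Column-greedy (each slot in turn goes to its best remaining advertiser) gives $467, worse by 36.
Checked against all permutations: $503 is optimal.

Max total: $503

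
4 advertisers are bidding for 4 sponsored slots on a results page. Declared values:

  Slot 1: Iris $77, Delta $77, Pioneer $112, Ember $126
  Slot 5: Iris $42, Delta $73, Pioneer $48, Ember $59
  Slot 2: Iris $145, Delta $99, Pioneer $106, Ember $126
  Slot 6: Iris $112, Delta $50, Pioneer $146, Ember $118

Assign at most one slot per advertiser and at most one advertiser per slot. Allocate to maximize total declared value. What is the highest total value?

This is the linear assignment problem.
Optimal: Iris→Slot 2 ($145), Delta→Slot 5 ($73), Pioneer→Slot 6 ($146), Ember→Slot 1 ($126) — total 145+73+146+126 = $490.
Row-greedy (each advertiser in turn takes its best remaining slot) gives $427, worse by 63.
No other one-to-one assignment exceeds $490.

Maximum total: $490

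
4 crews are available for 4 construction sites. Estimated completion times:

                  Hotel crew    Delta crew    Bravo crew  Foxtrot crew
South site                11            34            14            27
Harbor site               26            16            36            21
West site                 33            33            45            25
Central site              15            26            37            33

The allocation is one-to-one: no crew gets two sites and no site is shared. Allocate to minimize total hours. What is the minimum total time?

Min total: 70 hours

Optimal: Hotel crew→Central site (15 hours), Delta crew→Harbor site (16 hours), Bravo crew→South site (14 hours), Foxtrot crew→West site (25 hours) — total 15+16+14+25 = 70 hours.
Min-entry greedy (repeatedly take the single cheapest remaining cell) gives 89 hours, worse by 19.
Swapping Bravo crew↔Foxtrot crew (Bravo crew→West site 45 hours, Foxtrot crew→South site 27 hours) adds 33.
No other one-to-one assignment undercuts 70 hours.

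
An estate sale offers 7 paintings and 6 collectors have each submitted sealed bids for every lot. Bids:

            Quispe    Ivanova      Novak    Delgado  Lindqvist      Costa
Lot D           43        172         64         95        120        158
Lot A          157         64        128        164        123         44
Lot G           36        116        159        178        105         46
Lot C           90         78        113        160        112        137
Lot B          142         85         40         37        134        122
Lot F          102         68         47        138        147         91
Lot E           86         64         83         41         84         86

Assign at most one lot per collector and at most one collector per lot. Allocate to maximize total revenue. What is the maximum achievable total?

Maximum total: $921

Optimal: Quispe→Lot B ($142), Ivanova→Lot D ($172), Novak→Lot G ($159), Delgado→Lot A ($164), Lindqvist→Lot F ($147), Costa→Lot C ($137) — total 142+172+159+164+147+137 = $921.
Max-entry greedy (repeatedly take the single best remaining cell) gives $874, worse by 47.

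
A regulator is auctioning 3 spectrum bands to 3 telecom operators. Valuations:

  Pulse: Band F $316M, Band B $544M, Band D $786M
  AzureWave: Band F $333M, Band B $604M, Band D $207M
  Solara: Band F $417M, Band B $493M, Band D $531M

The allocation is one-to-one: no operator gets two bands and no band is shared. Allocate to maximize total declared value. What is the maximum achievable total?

Maximum total: $1807M

Optimal: Pulse→Band D ($786M), AzureWave→Band B ($604M), Solara→Band F ($417M) — total 786+604+417 = $1807M.
Next-best assignment: Pulse→Band D, AzureWave→Band F, Solara→Band B = $1612M.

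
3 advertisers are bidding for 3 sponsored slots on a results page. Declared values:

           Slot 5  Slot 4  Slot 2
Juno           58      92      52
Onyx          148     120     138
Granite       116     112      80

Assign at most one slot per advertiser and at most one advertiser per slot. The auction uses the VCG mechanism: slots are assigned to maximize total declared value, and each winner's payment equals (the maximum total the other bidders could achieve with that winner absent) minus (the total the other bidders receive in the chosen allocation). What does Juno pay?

Efficient allocation: Juno→Slot 4 ($92), Onyx→Slot 2 ($138), Granite→Slot 5 ($116); total welfare W = $346.
Juno receives Slot 4 at value $92, so the others get W − 92 = $254.
Without Juno: best allocation of the remaining 2 bidders over all 3 slots is Onyx→Slot 5 ($148), Granite→Slot 4 ($112), total $260.
VCG payment = (others' best without Juno) − (others' welfare with Juno) = 260 − 254 = $6.

Juno pays $6.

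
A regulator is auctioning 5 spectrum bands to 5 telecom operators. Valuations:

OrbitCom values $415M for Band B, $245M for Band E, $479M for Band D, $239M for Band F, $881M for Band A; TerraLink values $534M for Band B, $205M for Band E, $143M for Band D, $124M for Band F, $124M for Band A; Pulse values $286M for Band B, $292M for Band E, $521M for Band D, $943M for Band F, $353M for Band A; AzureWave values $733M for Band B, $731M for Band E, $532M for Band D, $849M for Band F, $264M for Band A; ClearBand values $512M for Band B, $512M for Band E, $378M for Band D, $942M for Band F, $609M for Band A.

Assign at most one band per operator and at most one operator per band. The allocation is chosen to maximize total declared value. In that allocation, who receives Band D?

Pulse receives Band D.

Optimal: OrbitCom→Band A ($881M), TerraLink→Band B ($534M), Pulse→Band D ($521M), AzureWave→Band E ($731M), ClearBand→Band F ($942M) — total 881+534+521+731+942 = $3609M.
Next-best assignment: OrbitCom→Band A, TerraLink→Band B, Pulse→Band F, AzureWave→Band E, ClearBand→Band D = $3467M.
Checked against all permutations: $3609M is optimal.
Pulse's own top band is Band F ($943M), but forcing Pulse→Band F and reassigning the rest optimally gives only $3467M — worse by 142.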